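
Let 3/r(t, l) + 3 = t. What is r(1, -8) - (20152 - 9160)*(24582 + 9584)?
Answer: -751105347/2 ≈ -3.7555e+8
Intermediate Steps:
r(t, l) = 3/(-3 + t)
r(1, -8) - (20152 - 9160)*(24582 + 9584) = 3/(-3 + 1) - (20152 - 9160)*(24582 + 9584) = 3/(-2) - 10992*34166 = 3*(-1/2) - 1*375552672 = -3/2 - 375552672 = -751105347/2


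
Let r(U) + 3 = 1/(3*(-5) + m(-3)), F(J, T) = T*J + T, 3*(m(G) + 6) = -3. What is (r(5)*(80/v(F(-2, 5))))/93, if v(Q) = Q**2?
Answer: -536/5115 ≈ -0.10479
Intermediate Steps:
m(G) = -7 (m(G) = -6 + (1/3)*(-3) = -6 - 1 = -7)
F(J, T) = T + J*T (F(J, T) = J*T + T = T + J*T)
r(U) = -67/22 (r(U) = -3 + 1/(3*(-5) - 7) = -3 + 1/(-15 - 7) = -3 + 1/(-22) = -3 - 1/22 = -67/22)
(r(5)*(80/v(F(-2, 5))))/93 = -2680/(11*((5*(1 - 2))**2))/93 = -2680/(11*((5*(-1))**2))*(1/93) = -2680/(11*((-5)**2))*(1/93) = -2680/(11*25)*(1/93) = -67/22*16/5*(1/93) = -536/55*1/93 = -536/5115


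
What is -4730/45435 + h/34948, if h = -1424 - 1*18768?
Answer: -54136378/79393119 ≈ -0.68188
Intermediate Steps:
h = -20192 (h = -1424 - 18768 = -20192)
-4730/45435 + h/34948 = -4730/45435 - 20192/34948 = -4730*1/45435 - 20192*1/34948 = -946/9087 - 5048/8737 = -54136378/79393119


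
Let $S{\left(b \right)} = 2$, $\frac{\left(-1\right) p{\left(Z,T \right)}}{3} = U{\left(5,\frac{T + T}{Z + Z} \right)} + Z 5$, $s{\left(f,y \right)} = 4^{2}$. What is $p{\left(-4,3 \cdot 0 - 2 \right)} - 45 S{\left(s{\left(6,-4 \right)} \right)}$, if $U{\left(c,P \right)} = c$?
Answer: $-45$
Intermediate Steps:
$s{\left(f,y \right)} = 16$
$p{\left(Z,T \right)} = -15 - 15 Z$ ($p{\left(Z,T \right)} = - 3 \left(5 + Z 5\right) = - 3 \left(5 + 5 Z\right) = -15 - 15 Z$)
$p{\left(-4,3 \cdot 0 - 2 \right)} - 45 S{\left(s{\left(6,-4 \right)} \right)} = \left(-15 - -60\right) - 90 = \left(-15 + 60\right) - 90 = 45 - 90 = -45$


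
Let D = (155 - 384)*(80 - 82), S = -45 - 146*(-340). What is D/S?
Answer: 458/49595 ≈ 0.0092348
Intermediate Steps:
S = 49595 (S = -45 + 49640 = 49595)
D = 458 (D = -229*(-2) = 458)
D/S = 458/49595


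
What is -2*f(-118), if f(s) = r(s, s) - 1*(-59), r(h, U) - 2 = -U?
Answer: -358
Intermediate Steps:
r(h, U) = 2 - U
f(s) = 61 - s (f(s) = (2 - s) - 1*(-59) = (2 - s) + 59 = 61 - s)
-2*f(-118) = -2*(61 - 1*(-118)) = -2*(61 + 118) = -2*179 = -358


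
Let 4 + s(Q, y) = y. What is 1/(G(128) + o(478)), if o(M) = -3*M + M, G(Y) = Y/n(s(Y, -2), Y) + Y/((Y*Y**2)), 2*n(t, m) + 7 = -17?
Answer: -49152/47513597 ≈ -0.0010345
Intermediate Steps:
s(Q, y) = -4 + y
n(t, m) = -12 (n(t, m) = -7/2 + (1/2)*(-17) = -7/2 - 17/2 = -12)
G(Y) = Y**(-2) - Y/12 (G(Y) = Y/(-12) + Y/((Y*Y**2)) = Y*(-1/12) + Y/(Y**3) = -Y/12 + Y/Y**3 = -Y/12 + Y**(-2) = Y**(-2) - Y/12)
o(M) = -2*M
1/(G(128) + o(478)) = 1/((128**(-2) - 1/12*128) - 2*478) = 1/((1/16384 - 32/3) - 956) = 1/(-524285/49152 - 956) = 1/(-47513597/49152) = -49152/47513597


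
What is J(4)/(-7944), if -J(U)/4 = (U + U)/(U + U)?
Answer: 1/1986 ≈ 0.00050353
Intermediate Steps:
J(U) = -4 (J(U) = -4*(U + U)/(U + U) = -4*2*U/(2*U) = -4*2*U*1/(2*U) = -4*1 = -4)
J(4)/(-7944) = -4/(-7944) = -4*(-1/7944) = 1/1986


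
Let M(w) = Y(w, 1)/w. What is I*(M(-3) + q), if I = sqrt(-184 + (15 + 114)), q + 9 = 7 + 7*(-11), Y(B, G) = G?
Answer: -238*I*sqrt(55)/3 ≈ -588.35*I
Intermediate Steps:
q = -79 (q = -9 + (7 + 7*(-11)) = -9 + (7 - 77) = -9 - 70 = -79)
I = I*sqrt(55) (I = sqrt(-184 + 129) = sqrt(-55) = I*sqrt(55) ≈ 7.4162*I)
M(w) = 1/w
I*(M(-3) + q) = (I*sqrt(55))*(1/(-3) - 79) = (I*sqrt(55))*(-1/3 - 79) = (I*sqrt(55))*(-238/3) = -238*I*sqrt(55)/3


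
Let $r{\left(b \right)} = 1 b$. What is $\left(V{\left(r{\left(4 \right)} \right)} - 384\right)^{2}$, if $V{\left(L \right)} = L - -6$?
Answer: $139876$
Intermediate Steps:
$r{\left(b \right)} = b$
$V{\left(L \right)} = 6 + L$ ($V{\left(L \right)} = L + 6 = 6 + L$)
$\left(V{\left(r{\left(4 \right)} \right)} - 384\right)^{2} = \left(\left(6 + 4\right) - 384\right)^{2} = \left(10 - 384\right)^{2} = \left(-374\right)^{2} = 139876$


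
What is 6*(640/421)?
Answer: 3840/421 ≈ 9.1211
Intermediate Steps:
6*(640/421) = 3840/421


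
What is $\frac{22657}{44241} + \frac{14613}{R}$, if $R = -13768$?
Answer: $- \frac{334552157}{609110088} \approx -0.54925$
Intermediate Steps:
$\frac{22657}{44241} + \frac{14613}{R} = \frac{22657}{44241} + \frac{14613}{-13768} = 22657 \cdot \frac{1}{44241} + 14613 \left(- \frac{1}{13768}\right) = \frac{22657}{44241} - \frac{14613}{13768} = - \frac{334552157}{609110088}$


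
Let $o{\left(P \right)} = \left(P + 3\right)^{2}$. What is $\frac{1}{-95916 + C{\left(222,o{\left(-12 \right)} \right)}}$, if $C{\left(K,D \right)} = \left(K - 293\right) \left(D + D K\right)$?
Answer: $- \frac{1}{1378389} \approx -7.2548 \cdot 10^{-7}$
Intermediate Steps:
$o{\left(P \right)} = \left(3 + P\right)^{2}$
$C{\left(K,D \right)} = \left(-293 + K\right) \left(D + D K\right)$
$\frac{1}{-95916 + C{\left(222,o{\left(-12 \right)} \right)}} = \frac{1}{-95916 + \left(3 - 12\right)^{2} \left(-293 + 222^{2} - 64824\right)} = \frac{1}{-95916 + \left(-9\right)^{2} \left(-293 + 49284 - 64824\right)} = \frac{1}{-95916 + 81 \left(-15833\right)} = \frac{1}{-95916 - 1282473} = \frac{1}{-1378389} = - \frac{1}{1378389}$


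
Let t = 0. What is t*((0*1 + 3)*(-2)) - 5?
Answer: -5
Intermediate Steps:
t*((0*1 + 3)*(-2)) - 5 = 0*((0*1 + 3)*(-2)) - 5 = 0*((0 + 3)*(-2)) - 5 = 0*(3*(-2)) - 5 = 0*(-6) - 5 = 0 - 5 = -5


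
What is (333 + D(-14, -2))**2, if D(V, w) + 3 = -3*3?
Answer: 103041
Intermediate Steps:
D(V, w) = -12 (D(V, w) = -3 - 3*3 = -3 - 9 = -12)
(333 + D(-14, -2))**2 = (333 - 12)**2 = 321**2 = 103041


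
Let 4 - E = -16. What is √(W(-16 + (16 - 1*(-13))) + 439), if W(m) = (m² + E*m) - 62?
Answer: √806 ≈ 28.390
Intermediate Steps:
E = 20 (E = 4 - 1*(-16) = 4 + 16 = 20)
W(m) = -62 + m² + 20*m (W(m) = (m² + 20*m) - 62 = -62 + m² + 20*m)
√(W(-16 + (16 - 1*(-13))) + 439) = √((-62 + (-16 + (16 - 1*(-13)))² + 20*(-16 + (16 - 1*(-13)))) + 439) = √((-62 + (-16 + (16 + 13))² + 20*(-16 + (16 + 13))) + 439) = √((-62 + (-16 + 29)² + 20*(-16 + 29)) + 439) = √((-62 + 13² + 20*13) + 439) = √((-62 + 169 + 260) + 439) = √(367 + 439) = √806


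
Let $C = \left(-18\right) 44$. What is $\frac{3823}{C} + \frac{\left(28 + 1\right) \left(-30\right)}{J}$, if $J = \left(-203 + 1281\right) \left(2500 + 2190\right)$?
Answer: $- \frac{87859495}{18200952} \approx -4.8272$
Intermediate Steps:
$C = -792$
$J = 5055820$ ($J = 1078 \cdot 4690 = 5055820$)
$\frac{3823}{C} + \frac{\left(28 + 1\right) \left(-30\right)}{J} = \frac{3823}{-792} + \frac{\left(28 + 1\right) \left(-30\right)}{5055820} = 3823 \left(- \frac{1}{792}\right) + 29 \left(-30\right) \frac{1}{5055820} = - \frac{3823}{792} - \frac{87}{505582} = - \frac{87859495}{18200952}$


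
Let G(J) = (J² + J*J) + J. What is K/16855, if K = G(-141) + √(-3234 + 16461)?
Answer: 39621/16855 + √13227/16855 ≈ 2.3575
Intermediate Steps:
G(J) = J + 2*J² (G(J) = (J² + J²) + J = 2*J² + J = J + 2*J²)
K = 39621 + √13227 (K = -141*(1 + 2*(-141)) + √(-3234 + 16461) = -141*(1 - 282) + √13227 = -141*(-281) + √13227 = 39621 + √13227 ≈ 39736.)
K/16855 = (39621 + √13227)/16855 = (39621 + √13227)*(1/16855) = 39621/16855 + √13227/16855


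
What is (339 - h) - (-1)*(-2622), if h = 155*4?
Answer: -2903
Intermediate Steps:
h = 620
(339 - h) - (-1)*(-2622) = (339 - 1*620) - (-1)*(-2622) = (339 - 620) - 1*2622 = -281 - 2622 = -2903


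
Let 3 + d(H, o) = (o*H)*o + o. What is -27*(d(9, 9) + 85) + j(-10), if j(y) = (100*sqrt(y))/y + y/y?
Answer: -22139 - 10*I*sqrt(10) ≈ -22139.0 - 31.623*I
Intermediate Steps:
d(H, o) = -3 + o + H*o**2 (d(H, o) = -3 + ((o*H)*o + o) = -3 + ((H*o)*o + o) = -3 + (H*o**2 + o) = -3 + (o + H*o**2) = -3 + o + H*o**2)
j(y) = 1 + 100/sqrt(y) (j(y) = 100/sqrt(y) + 1 = 1 + 100/sqrt(y))
-27*(d(9, 9) + 85) + j(-10) = -27*((-3 + 9 + 9*9**2) + 85) + (1 + 100/sqrt(-10)) = -27*((-3 + 9 + 9*81) + 85) + (1 + 100*(-I*sqrt(10)/10)) = -27*((-3 + 9 + 729) + 85) + (1 - 10*I*sqrt(10)) = -27*(735 + 85) + (1 - 10*I*sqrt(10)) = -27*820 + (1 - 10*I*sqrt(10)) = -22140 + (1 - 10*I*sqrt(10)) = -22139 - 10*I*sqrt(10)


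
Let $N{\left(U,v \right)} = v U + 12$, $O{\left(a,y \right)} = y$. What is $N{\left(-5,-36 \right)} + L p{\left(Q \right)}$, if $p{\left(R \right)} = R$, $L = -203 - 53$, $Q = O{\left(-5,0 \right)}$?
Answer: $192$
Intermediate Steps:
$Q = 0$
$L = -256$ ($L = -203 - 53 = -256$)
$N{\left(U,v \right)} = 12 + U v$ ($N{\left(U,v \right)} = U v + 12 = 12 + U v$)
$N{\left(-5,-36 \right)} + L p{\left(Q \right)} = \left(12 - -180\right) - 0 = \left(12 + 180\right) + 0 = 192 + 0 = 192$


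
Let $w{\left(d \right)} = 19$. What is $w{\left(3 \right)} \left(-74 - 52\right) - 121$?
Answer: $-2515$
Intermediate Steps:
$w{\left(3 \right)} \left(-74 - 52\right) - 121 = 19 \left(-74 - 52\right) - 121 = 19 \left(-126\right) - 121 = -2394 - 121 = -2515$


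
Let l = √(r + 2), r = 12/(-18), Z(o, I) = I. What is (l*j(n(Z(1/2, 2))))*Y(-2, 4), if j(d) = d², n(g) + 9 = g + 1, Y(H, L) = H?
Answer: -48*√3 ≈ -83.138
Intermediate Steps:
r = -⅔ (r = 12*(-1/18) = -⅔ ≈ -0.66667)
n(g) = -8 + g (n(g) = -9 + (g + 1) = -9 + (1 + g) = -8 + g)
l = 2*√3/3 (l = √(-⅔ + 2) = √(4/3) = 2*√3/3 ≈ 1.1547)
(l*j(n(Z(1/2, 2))))*Y(-2, 4) = ((2*√3/3)*(-8 + 2)²)*(-2) = ((2*√3/3)*(-6)²)*(-2) = ((2*√3/3)*36)*(-2) = (24*√3)*(-2) = -48*√3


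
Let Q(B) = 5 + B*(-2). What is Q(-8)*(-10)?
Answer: -210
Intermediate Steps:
Q(B) = 5 - 2*B
Q(-8)*(-10) = (5 - 2*(-8))*(-10) = (5 + 16)*(-10) = 21*(-10) = -210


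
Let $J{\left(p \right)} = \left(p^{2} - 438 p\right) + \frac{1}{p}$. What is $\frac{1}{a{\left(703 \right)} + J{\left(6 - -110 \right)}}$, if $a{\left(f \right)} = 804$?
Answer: $- \frac{116}{4239567} \approx -2.7361 \cdot 10^{-5}$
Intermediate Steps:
$J{\left(p \right)} = \frac{1}{p} + p^{2} - 438 p$
$\frac{1}{a{\left(703 \right)} + J{\left(6 - -110 \right)}} = \frac{1}{804 + \frac{1 + \left(6 - -110\right)^{2} \left(-438 + \left(6 - -110\right)\right)}{6 - -110}} = \frac{1}{804 + \frac{1 + \left(6 + 110\right)^{2} \left(-438 + \left(6 + 110\right)\right)}{6 + 110}} = \frac{1}{804 + \frac{1 + 116^{2} \left(-438 + 116\right)}{116}} = \frac{1}{804 + \frac{1 + 13456 \left(-322\right)}{116}} = \frac{1}{804 + \frac{1 - 4332832}{116}} = \frac{1}{804 + \frac{1}{116} \left(-4332831\right)} = \frac{1}{804 - \frac{4332831}{116}} = \frac{1}{- \frac{4239567}{116}} = - \frac{116}{4239567}$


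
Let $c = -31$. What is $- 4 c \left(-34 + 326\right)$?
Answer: $36208$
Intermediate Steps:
$- 4 c \left(-34 + 326\right) = \left(-4\right) \left(-31\right) \left(-34 + 326\right) = 124 \cdot 292 = 36208$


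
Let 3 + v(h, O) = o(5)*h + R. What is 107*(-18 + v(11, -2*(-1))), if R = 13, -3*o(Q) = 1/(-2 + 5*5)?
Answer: -60241/69 ≈ -873.06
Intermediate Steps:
o(Q) = -1/69 (o(Q) = -1/(3*(-2 + 5*5)) = -1/(3*(-2 + 25)) = -⅓/23 = -⅓*1/23 = -1/69)
v(h, O) = 10 - h/69 (v(h, O) = -3 + (-h/69 + 13) = -3 + (13 - h/69) = 10 - h/69)
107*(-18 + v(11, -2*(-1))) = 107*(-18 + (10 - 1/69*11)) = 107*(-18 + (10 - 11/69)) = 107*(-18 + 679/69) = 107*(-563/69) = -60241/69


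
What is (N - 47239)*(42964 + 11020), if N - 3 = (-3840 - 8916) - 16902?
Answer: -4151045696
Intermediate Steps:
N = -29655 (N = 3 + ((-3840 - 8916) - 16902) = 3 + (-12756 - 16902) = 3 - 29658 = -29655)
(N - 47239)*(42964 + 11020) = (-29655 - 47239)*(42964 + 11020) = -76894*53984 = -4151045696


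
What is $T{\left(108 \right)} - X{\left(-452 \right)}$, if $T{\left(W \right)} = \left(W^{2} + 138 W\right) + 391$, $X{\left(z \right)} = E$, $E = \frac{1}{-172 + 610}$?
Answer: $\frac{11808041}{438} \approx 26959.0$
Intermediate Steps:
$E = \frac{1}{438} \approx 0.0022831$
$X{\left(z \right)} = \frac{1}{438}$
$T{\left(W \right)} = 391 + W^{2} + 138 W$
$T{\left(108 \right)} - X{\left(-452 \right)} = \left(391 + 108^{2} + 138 \cdot 108\right) - \frac{1}{438} = \left(391 + 11664 + 14904\right) - \frac{1}{438} = 26959 - \frac{1}{438} = \frac{11808041}{438}$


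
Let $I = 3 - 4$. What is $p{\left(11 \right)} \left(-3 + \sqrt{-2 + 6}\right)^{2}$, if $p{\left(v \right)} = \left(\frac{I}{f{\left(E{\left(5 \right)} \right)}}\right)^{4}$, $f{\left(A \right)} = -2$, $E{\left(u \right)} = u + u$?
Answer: $\frac{1}{16} \approx 0.0625$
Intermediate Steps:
$I = -1$ ($I = 3 - 4 = -1$)
$E{\left(u \right)} = 2 u$
$p{\left(v \right)} = \frac{1}{16}$ ($p{\left(v \right)} = \left(- \frac{1}{-2}\right)^{4} = \left(\left(-1\right) \left(- \frac{1}{2}\right)\right)^{4} = \left(\frac{1}{2}\right)^{4} = \frac{1}{16}$)
$p{\left(11 \right)} \left(-3 + \sqrt{-2 + 6}\right)^{2} = \frac{\left(-3 + \sqrt{-2 + 6}\right)^{2}}{16} = \frac{\left(-3 + \sqrt{4}\right)^{2}}{16} = \frac{\left(-3 + 2\right)^{2}}{16} = \frac{\left(-1\right)^{2}}{16} = \frac{1}{16} \cdot 1 = \frac{1}{16}$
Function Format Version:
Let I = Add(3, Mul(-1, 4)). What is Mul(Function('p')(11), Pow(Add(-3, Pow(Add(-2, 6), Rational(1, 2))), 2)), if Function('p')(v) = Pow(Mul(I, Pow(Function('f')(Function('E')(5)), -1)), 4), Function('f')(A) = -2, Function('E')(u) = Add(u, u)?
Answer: Rational(1, 16) ≈ 0.062500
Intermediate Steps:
I = -1 (I = Add(3, -4) = -1)
Function('E')(u) = Mul(2, u)
Function('p')(v) = Rational(1, 16) (Function('p')(v) = Pow(Mul(-1, Pow(-2, -1)), 4) = Pow(Mul(-1, Rational(-1, 2)), 4) = Pow(Rational(1, 2), 4) = Rational(1, 16))
Mul(Function('p')(11), Pow(Add(-3, Pow(Add(-2, 6), Rational(1, 2))), 2)) = Mul(Rational(1, 16), Pow(Add(-3, Pow(Add(-2, 6), Rational(1, 2))), 2)) = Mul(Rational(1, 16), Pow(Add(-3, Pow(4, Rational(1, 2))), 2)) = Mul(Rational(1, 16), Pow(Add(-3, 2), 2)) = Mul(Rational(1, 16), Pow(-1, 2)) = Mul(Rational(1, 16), 1) = Rational(1, 16)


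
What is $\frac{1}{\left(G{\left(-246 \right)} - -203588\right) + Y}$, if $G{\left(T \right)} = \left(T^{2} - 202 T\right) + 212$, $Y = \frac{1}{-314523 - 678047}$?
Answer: $\frac{992570}{311674920559} \approx 3.1846 \cdot 10^{-6}$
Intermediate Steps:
$Y = - \frac{1}{992570}$ ($Y = \frac{1}{-992570} = - \frac{1}{992570} \approx -1.0075 \cdot 10^{-6}$)
$G{\left(T \right)} = 212 + T^{2} - 202 T$
$\frac{1}{\left(G{\left(-246 \right)} - -203588\right) + Y} = \frac{1}{\left(\left(212 + \left(-246\right)^{2} - -49692\right) - -203588\right) - \frac{1}{992570}} = \frac{1}{\left(\left(212 + 60516 + 49692\right) + 203588\right) - \frac{1}{992570}} = \frac{1}{\left(110420 + 203588\right) - \frac{1}{992570}} = \frac{1}{314008 - \frac{1}{992570}} = \frac{1}{\frac{311674920559}{992570}} = \frac{992570}{311674920559}$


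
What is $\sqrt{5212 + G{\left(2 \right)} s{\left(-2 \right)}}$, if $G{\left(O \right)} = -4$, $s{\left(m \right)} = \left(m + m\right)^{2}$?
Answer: $6 \sqrt{143} \approx 71.75$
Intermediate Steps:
$s{\left(m \right)} = 4 m^{2}$ ($s{\left(m \right)} = \left(2 m\right)^{2} = 4 m^{2}$)
$\sqrt{5212 + G{\left(2 \right)} s{\left(-2 \right)}} = \sqrt{5212 - 4 \cdot 4 \left(-2\right)^{2}} = \sqrt{5212 - 4 \cdot 4 \cdot 4} = \sqrt{5212 - 64} = \sqrt{5148} = 6 \sqrt{143}$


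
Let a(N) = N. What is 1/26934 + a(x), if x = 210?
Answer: 5656141/26934 ≈ 210.00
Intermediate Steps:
1/26934 + a(x) = 1/26934 + 210 = 5656141/26934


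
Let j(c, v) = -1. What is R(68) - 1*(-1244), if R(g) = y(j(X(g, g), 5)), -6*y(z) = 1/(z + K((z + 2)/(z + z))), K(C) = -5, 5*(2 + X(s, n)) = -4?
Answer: 44785/36 ≈ 1244.0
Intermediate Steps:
X(s, n) = -14/5 (X(s, n) = -2 + (1/5)*(-4) = -2 - 4/5 = -14/5)
y(z) = -1/(6*(-5 + z)) (y(z) = -1/(6*(z - 5)) = -1/(6*(-5 + z)))
R(g) = 1/36 (R(g) = -1/(-30 + 6*(-1)) = -1/(-30 - 6) = -1/(-36) = -1*(-1/36) = 1/36)
R(68) - 1*(-1244) = 1/36 - 1*(-1244) = 1/36 + 1244 = 44785/36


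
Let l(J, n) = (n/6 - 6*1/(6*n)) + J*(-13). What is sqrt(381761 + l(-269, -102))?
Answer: sqrt(4008047466)/102 ≈ 620.68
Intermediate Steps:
l(J, n) = -1/n - 13*J + n/6 (l(J, n) = (n*(1/6) - 6*1/(6*n)) - 13*J = (n/6 - 1/n) - 13*J = (-1/n + n/6) - 13*J = -1/n - 13*J + n/6)
sqrt(381761 + l(-269, -102)) = sqrt(381761 + (-1/(-102) - 13*(-269) + (1/6)*(-102))) = sqrt(381761 + (-1*(-1/102) + 3497 - 17)) = sqrt(381761 + (1/102 + 3497 - 17)) = sqrt(381761 + 354961/102) = sqrt(39294583/102) = sqrt(4008047466)/102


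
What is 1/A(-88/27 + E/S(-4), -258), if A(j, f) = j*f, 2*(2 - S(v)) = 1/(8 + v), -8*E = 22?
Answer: 45/54868 ≈ 0.00082015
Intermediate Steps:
E = -11/4 (E = -⅛*22 = -11/4 ≈ -2.7500)
S(v) = 2 - 1/(2*(8 + v))
A(j, f) = f*j
1/A(-88/27 + E/S(-4), -258) = 1/(-258*(-88/27 - 11*2*(8 - 4)/(31 + 4*(-4))/4)) = 1/(-258*(-88*1/27 - 11*8/(31 - 16)/4)) = 1/(-258*(-88/27 - 11/(4*((½)*(¼)*15)))) = 1/(-258*(-88/27 - 11/(4*15/8))) = 1/(-258*(-88/27 - 11/4*8/15)) = 1/(-258*(-88/27 - 22/15)) = 1/(-258*(-638/135)) = 1/(54868/45) = 45/54868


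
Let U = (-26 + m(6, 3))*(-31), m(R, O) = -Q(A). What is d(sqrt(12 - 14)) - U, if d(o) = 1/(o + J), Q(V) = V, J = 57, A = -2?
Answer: (-744*sqrt(2) + 42407*I)/(sqrt(2) - 57*I) ≈ -743.98 - 0.00043499*I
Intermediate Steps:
m(R, O) = 2 (m(R, O) = -1*(-2) = 2)
d(o) = 1/(57 + o) (d(o) = 1/(o + 57) = 1/(57 + o))
U = 744 (U = (-26 + 2)*(-31) = -24*(-31) = 744)
d(sqrt(12 - 14)) - U = 1/(57 + sqrt(12 - 14)) - 1*744 = 1/(57 + sqrt(-2)) - 744 = 1/(57 + I*sqrt(2)) - 744 = -744 + 1/(57 + I*sqrt(2))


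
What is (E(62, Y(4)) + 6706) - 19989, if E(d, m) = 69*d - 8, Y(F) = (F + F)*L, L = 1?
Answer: -9013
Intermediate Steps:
Y(F) = 2*F (Y(F) = (F + F)*1 = (2*F)*1 = 2*F)
E(d, m) = -8 + 69*d
(E(62, Y(4)) + 6706) - 19989 = ((-8 + 69*62) + 6706) - 19989 = ((-8 + 4278) + 6706) - 19989 = (4270 + 6706) - 19989 = 10976 - 19989 = -9013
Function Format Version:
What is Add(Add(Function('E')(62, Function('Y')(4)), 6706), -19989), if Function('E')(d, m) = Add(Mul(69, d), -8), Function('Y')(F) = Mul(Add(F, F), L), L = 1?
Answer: -9013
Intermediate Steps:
Function('Y')(F) = Mul(2, F) (Function('Y')(F) = Mul(Add(F, F), 1) = Mul(Mul(2, F), 1) = Mul(2, F))
Function('E')(d, m) = Add(-8, Mul(69, d))
Add(Add(Function('E')(62, Function('Y')(4)), 6706), -19989) = Add(Add(Add(-8, Mul(69, 62)), 6706), -19989) = Add(Add(Add(-8, 4278), 6706), -19989) = Add(Add(4270, 6706), -19989) = Add(10976, -19989) = -9013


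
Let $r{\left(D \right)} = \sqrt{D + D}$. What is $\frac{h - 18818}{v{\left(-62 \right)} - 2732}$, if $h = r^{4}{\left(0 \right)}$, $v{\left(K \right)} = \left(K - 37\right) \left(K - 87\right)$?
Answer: $- \frac{18818}{12019} \approx -1.5657$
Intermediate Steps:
$r{\left(D \right)} = \sqrt{2} \sqrt{D}$ ($r{\left(D \right)} = \sqrt{2 D} = \sqrt{2} \sqrt{D}$)
$v{\left(K \right)} = \left(-87 + K\right) \left(-37 + K\right)$ ($v{\left(K \right)} = \left(-37 + K\right) \left(-87 + K\right) = \left(-87 + K\right) \left(-37 + K\right)$)
$h = 0$ ($h = \left(\sqrt{2} \sqrt{0}\right)^{4} = \left(\sqrt{2} \cdot 0\right)^{4} = 0^{4} = 0$)
$\frac{h - 18818}{v{\left(-62 \right)} - 2732} = \frac{0 - 18818}{\left(3219 + \left(-62\right)^{2} - -7688\right) - 2732} = - \frac{18818}{\left(3219 + 3844 + 7688\right) - 2732} = - \frac{18818}{14751 - 2732} = - \frac{18818}{12019}$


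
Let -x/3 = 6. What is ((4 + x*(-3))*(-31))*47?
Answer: -84506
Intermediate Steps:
x = -18 (x = -3*6 = -18)
((4 + x*(-3))*(-31))*47 = ((4 - 18*(-3))*(-31))*47 = ((4 + 54)*(-31))*47 = (58*(-31))*47 = -1798*47 = -84506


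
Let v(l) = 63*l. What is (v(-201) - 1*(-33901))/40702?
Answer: 10619/20351 ≈ 0.52179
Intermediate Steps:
(v(-201) - 1*(-33901))/40702 = (63*(-201) - 1*(-33901))/40702 = (-12663 + 33901)*(1/40702) = 21238*(1/40702) = 10619/20351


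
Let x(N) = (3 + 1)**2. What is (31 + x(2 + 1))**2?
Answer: 2209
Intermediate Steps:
x(N) = 16 (x(N) = 4**2 = 16)
(31 + x(2 + 1))**2 = (31 + 16)**2 = 47**2 = 2209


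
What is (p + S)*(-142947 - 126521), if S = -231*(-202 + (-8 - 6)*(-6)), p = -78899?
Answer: 13915596988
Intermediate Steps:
S = 27258 (S = -231*(-202 - 14*(-6)) = -231*(-202 + 84) = -231*(-118) = 27258)
(p + S)*(-142947 - 126521) = (-78899 + 27258)*(-142947 - 126521) = -51641*(-269468) = 13915596988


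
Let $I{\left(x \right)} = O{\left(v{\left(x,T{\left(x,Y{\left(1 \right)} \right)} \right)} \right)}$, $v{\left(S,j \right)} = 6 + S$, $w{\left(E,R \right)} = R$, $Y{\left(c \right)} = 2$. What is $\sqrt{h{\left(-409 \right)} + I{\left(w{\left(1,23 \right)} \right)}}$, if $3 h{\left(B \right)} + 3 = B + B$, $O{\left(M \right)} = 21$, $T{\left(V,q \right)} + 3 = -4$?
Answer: $\frac{i \sqrt{2274}}{3} \approx 15.895 i$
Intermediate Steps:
$T{\left(V,q \right)} = -7$ ($T{\left(V,q \right)} = -3 - 4 = -7$)
$I{\left(x \right)} = 21$
$h{\left(B \right)} = -1 + \frac{2 B}{3}$ ($h{\left(B \right)} = -1 + \frac{B + B}{3} = -1 + \frac{2 B}{3}$)
$\sqrt{h{\left(-409 \right)} + I{\left(w{\left(1,23 \right)} \right)}} = \sqrt{\left(-1 + \frac{2}{3} \left(-409\right)\right) + 21} = \sqrt{\left(-1 - \frac{818}{3}\right) + 21} = \sqrt{- \frac{821}{3} + 21} = \sqrt{- \frac{758}{3}} = \frac{i \sqrt{2274}}{3}$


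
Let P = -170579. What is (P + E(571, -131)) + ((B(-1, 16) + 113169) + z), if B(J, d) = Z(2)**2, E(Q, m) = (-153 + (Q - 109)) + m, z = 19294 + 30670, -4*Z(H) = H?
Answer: -29071/4 ≈ -7267.8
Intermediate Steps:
Z(H) = -H/4
z = 49964
E(Q, m) = -262 + Q + m (E(Q, m) = (-153 + (-109 + Q)) + m = (-262 + Q) + m = -262 + Q + m)
B(J, d) = 1/4 (B(J, d) = (-1/4*2)**2 = (-1/2)**2 = 1/4)
(P + E(571, -131)) + ((B(-1, 16) + 113169) + z) = (-170579 + (-262 + 571 - 131)) + ((1/4 + 113169) + 49964) = (-170579 + 178) + (452677/4 + 49964) = -170401 + 652533/4 = -29071/4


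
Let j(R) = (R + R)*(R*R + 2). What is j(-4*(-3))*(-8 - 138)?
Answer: -511584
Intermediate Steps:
j(R) = 2*R*(2 + R**2) (j(R) = (2*R)*(R**2 + 2) = (2*R)*(2 + R**2) = 2*R*(2 + R**2))
j(-4*(-3))*(-8 - 138) = (2*(-4*(-3))*(2 + (-4*(-3))**2))*(-8 - 138) = (2*12*(2 + 12**2))*(-146) = (2*12*(2 + 144))*(-146) = (2*12*146)*(-146) = 3504*(-146) = -511584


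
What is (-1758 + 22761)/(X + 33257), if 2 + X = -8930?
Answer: 21003/24325 ≈ 0.86343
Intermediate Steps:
X = -8932 (X = -2 - 8930 = -8932)
(-1758 + 22761)/(X + 33257) = (-1758 + 22761)/(-8932 + 33257) = 21003/24325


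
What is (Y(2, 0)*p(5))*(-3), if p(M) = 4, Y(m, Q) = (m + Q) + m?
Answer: -48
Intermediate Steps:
Y(m, Q) = Q + 2*m (Y(m, Q) = (Q + m) + m = Q + 2*m)
(Y(2, 0)*p(5))*(-3) = ((0 + 2*2)*4)*(-3) = ((0 + 4)*4)*(-3) = (4*4)*(-3) = 16*(-3) = -48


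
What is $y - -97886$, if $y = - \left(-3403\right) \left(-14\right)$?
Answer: $50244$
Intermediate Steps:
$y = -47642$ ($y = \left(-1\right) 47642 = -47642$)
$y - -97886 = -47642 - -97886 = -47642 + 97886 = 50244$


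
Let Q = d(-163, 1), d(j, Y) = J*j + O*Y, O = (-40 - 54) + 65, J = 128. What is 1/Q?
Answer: -1/20893 ≈ -4.7863e-5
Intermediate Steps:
O = -29 (O = -94 + 65 = -29)
d(j, Y) = -29*Y + 128*j (d(j, Y) = 128*j - 29*Y = -29*Y + 128*j)
Q = -20893 (Q = -29*1 + 128*(-163) = -29 - 20864 = -20893)
1/Q = 1/(-20893) = -1/20893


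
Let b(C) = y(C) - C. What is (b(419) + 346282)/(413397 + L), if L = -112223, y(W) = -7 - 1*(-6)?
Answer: 172931/150587 ≈ 1.1484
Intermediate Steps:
y(W) = -1 (y(W) = -7 + 6 = -1)
b(C) = -1 - C
(b(419) + 346282)/(413397 + L) = ((-1 - 1*419) + 346282)/(413397 - 112223) = ((-1 - 419) + 346282)/301174 = (-420 + 346282)*(1/301174) = 345862*(1/301174) = 172931/150587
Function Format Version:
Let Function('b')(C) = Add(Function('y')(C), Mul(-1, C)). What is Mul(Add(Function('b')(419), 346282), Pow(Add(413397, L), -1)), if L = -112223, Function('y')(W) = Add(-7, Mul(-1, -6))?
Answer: Rational(172931, 150587) ≈ 1.1484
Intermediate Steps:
Function('y')(W) = -1 (Function('y')(W) = Add(-7, 6) = -1)
Function('b')(C) = Add(-1, Mul(-1, C))
Mul(Add(Function('b')(419), 346282), Pow(Add(413397, L), -1)) = Mul(Add(Add(-1, Mul(-1, 419)), 346282), Pow(Add(413397, -112223), -1)) = Mul(Add(Add(-1, -419), 346282), Pow(301174, -1)) = Mul(Add(-420, 346282), Rational(1, 301174)) = Mul(345862, Rational(1, 301174)) = Rational(172931, 150587)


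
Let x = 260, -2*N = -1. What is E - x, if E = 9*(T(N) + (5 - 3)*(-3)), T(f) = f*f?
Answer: -1247/4 ≈ -311.75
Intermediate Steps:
N = 1/2 (N = -1/2*(-1) = 1/2 ≈ 0.50000)
T(f) = f**2
E = -207/4 (E = 9*((1/2)**2 + (5 - 3)*(-3)) = 9*(1/4 + 2*(-3)) = 9*(1/4 - 6) = 9*(-23/4) = -207/4 ≈ -51.750)
E - x = -207/4 - 1*260 = -207/4 - 260 = -1247/4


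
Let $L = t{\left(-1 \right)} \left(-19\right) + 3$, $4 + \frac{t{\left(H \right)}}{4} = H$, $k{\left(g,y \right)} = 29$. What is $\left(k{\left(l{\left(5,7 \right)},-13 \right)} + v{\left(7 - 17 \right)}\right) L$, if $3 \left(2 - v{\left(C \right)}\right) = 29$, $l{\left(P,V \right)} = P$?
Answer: $\frac{24512}{3} \approx 8170.7$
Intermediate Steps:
$t{\left(H \right)} = -16 + 4 H$
$v{\left(C \right)} = - \frac{23}{3}$ ($v{\left(C \right)} = 2 - \frac{29}{3} = - \frac{23}{3}$)
$L = 383$ ($L = \left(-16 + 4 \left(-1\right)\right) \left(-19\right) + 3 = \left(-16 - 4\right) \left(-19\right) + 3 = \left(-20\right) \left(-19\right) + 3 = 380 + 3 = 383$)
$\left(k{\left(l{\left(5,7 \right)},-13 \right)} + v{\left(7 - 17 \right)}\right) L = \left(29 - \frac{23}{3}\right) 383 = \frac{64}{3} \cdot 383 = \frac{24512}{3}$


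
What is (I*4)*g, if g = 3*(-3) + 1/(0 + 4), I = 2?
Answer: -70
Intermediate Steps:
g = -35/4 (g = -9 + 1/4 = -9 + ¼ = -35/4 ≈ -8.7500)
(I*4)*g = (2*4)*(-35/4) = 8*(-35/4) = -70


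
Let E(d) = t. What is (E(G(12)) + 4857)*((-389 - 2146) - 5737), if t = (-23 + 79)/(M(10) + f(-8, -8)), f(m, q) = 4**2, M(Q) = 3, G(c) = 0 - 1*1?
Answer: -763828208/19 ≈ -4.0201e+7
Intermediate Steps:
G(c) = -1 (G(c) = 0 - 1 = -1)
f(m, q) = 16
t = 56/19 (t = (-23 + 79)/(3 + 16) = 56/19 ≈ 2.9474)
E(d) = 56/19
(E(G(12)) + 4857)*((-389 - 2146) - 5737) = (56/19 + 4857)*((-389 - 2146) - 5737) = 92339*(-2535 - 5737)/19 = (92339/19)*(-8272) = -763828208/19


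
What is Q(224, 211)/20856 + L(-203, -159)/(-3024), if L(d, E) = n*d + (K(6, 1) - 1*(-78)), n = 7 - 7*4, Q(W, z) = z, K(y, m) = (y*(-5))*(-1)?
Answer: -1257271/875952 ≈ -1.4353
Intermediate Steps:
K(y, m) = 5*y (K(y, m) = -5*y*(-1) = 5*y)
n = -21 (n = 7 - 28 = -21)
L(d, E) = 108 - 21*d (L(d, E) = -21*d + (5*6 - 1*(-78)) = -21*d + (30 + 78) = -21*d + 108 = 108 - 21*d)
Q(224, 211)/20856 + L(-203, -159)/(-3024) = 211/20856 + (108 - 21*(-203))/(-3024) = 211*(1/20856) + (108 + 4263)*(-1/3024) = 211/20856 + 4371*(-1/3024) = 211/20856 - 1457/1008 = -1257271/875952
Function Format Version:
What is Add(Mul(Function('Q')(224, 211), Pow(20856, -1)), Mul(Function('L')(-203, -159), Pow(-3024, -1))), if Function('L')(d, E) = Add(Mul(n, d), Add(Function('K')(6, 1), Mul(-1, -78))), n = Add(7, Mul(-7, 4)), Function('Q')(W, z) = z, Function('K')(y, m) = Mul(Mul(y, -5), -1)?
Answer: Rational(-1257271, 875952) ≈ -1.4353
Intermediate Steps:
Function('K')(y, m) = Mul(5, y) (Function('K')(y, m) = Mul(Mul(-5, y), -1) = Mul(5, y))
n = -21 (n = Add(7, -28) = -21)
Function('L')(d, E) = Add(108, Mul(-21, d)) (Function('L')(d, E) = Add(Mul(-21, d), Add(Mul(5, 6), Mul(-1, -78))) = Add(Mul(-21, d), Add(30, 78)) = Add(Mul(-21, d), 108) = Add(108, Mul(-21, d)))
Add(Mul(Function('Q')(224, 211), Pow(20856, -1)), Mul(Function('L')(-203, -159), Pow(-3024, -1))) = Add(Mul(211, Pow(20856, -1)), Mul(Add(108, Mul(-21, -203)), Pow(-3024, -1))) = Add(Mul(211, Rational(1, 20856)), Mul(Add(108, 4263), Rational(-1, 3024))) = Add(Rational(211, 20856), Mul(4371, Rational(-1, 3024))) = Add(Rational(211, 20856), Rational(-1457, 1008)) = Rational(-1257271, 875952)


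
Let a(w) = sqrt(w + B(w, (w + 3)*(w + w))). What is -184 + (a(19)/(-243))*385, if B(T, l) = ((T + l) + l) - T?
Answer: -184 - 385*sqrt(1691)/243 ≈ -249.15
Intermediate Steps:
B(T, l) = 2*l (B(T, l) = (T + 2*l) - T = 2*l)
a(w) = sqrt(w + 4*w*(3 + w)) (a(w) = sqrt(w + 2*((w + 3)*(w + w))) = sqrt(w + 2*((3 + w)*(2*w))) = sqrt(w + 2*(2*w*(3 + w))) = sqrt(w + 4*w*(3 + w)))
-184 + (a(19)/(-243))*385 = -184 + (sqrt(19*(13 + 4*19))/(-243))*385 = -184 + (sqrt(19*(13 + 76))*(-1/243))*385 = -184 + (sqrt(19*89)*(-1/243))*385 = -184 + (sqrt(1691)*(-1/243))*385 = -184 - sqrt(1691)/243*385 = -184 - 385*sqrt(1691)/243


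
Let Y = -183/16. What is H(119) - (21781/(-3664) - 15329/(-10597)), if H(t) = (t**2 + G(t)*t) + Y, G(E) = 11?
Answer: 300195280541/19413704 ≈ 15463.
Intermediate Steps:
Y = -183/16 (Y = -183*1/16 = -183/16 ≈ -11.438)
H(t) = -183/16 + t**2 + 11*t (H(t) = (t**2 + 11*t) - 183/16 = -183/16 + t**2 + 11*t)
H(119) - (21781/(-3664) - 15329/(-10597)) = (-183/16 + 119**2 + 11*119) - (21781/(-3664) - 15329/(-10597)) = (-183/16 + 14161 + 1309) - (21781*(-1/3664) - 15329*(-1/10597)) = 247337/16 - (-21781/3664 + 15329/10597) = 247337/16 - 1*(-174647801/38827408) = 247337/16 + 174647801/38827408 = 300195280541/19413704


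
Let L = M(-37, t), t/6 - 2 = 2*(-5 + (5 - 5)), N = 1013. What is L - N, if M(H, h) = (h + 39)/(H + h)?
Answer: -86096/85 ≈ -1012.9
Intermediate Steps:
t = -48 (t = 12 + 6*(2*(-5 + (5 - 5))) = 12 + 6*(2*(-5 + 0)) = 12 + 6*(2*(-5)) = 12 + 6*(-10) = 12 - 60 = -48)
M(H, h) = (39 + h)/(H + h)
L = 9/85 (L = (39 - 48)/(-37 - 48) = -9/(-85) = -1/85*(-9) = 9/85 ≈ 0.10588)
L - N = 9/85 - 1*1013 = 9/85 - 1013 = -86096/85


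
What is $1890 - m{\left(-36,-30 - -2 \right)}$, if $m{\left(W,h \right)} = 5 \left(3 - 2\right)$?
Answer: $1885$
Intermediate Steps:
$m{\left(W,h \right)} = 5$ ($m{\left(W,h \right)} = 5 \cdot 1 = 5$)
$1890 - m{\left(-36,-30 - -2 \right)} = 1890 - 5 = 1885$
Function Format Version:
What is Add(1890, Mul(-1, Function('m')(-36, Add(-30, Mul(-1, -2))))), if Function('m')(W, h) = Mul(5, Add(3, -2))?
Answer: 1885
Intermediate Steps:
Function('m')(W, h) = 5 (Function('m')(W, h) = Mul(5, 1) = 5)
Add(1890, Mul(-1, Function('m')(-36, Add(-30, Mul(-1, -2))))) = Add(1890, Mul(-1, 5)) = Add(1890, -5) = 1885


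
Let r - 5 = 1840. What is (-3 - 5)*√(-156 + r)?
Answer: -8*√1689 ≈ -328.78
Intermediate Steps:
r = 1845 (r = 5 + 1840 = 1845)
(-3 - 5)*√(-156 + r) = (-3 - 5)*√(-156 + 1845) = -8*√1689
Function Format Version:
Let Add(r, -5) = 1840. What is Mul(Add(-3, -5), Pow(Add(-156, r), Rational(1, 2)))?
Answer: Mul(-8, Pow(1689, Rational(1, 2))) ≈ -328.78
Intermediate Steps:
r = 1845 (r = Add(5, 1840) = 1845)
Mul(Add(-3, -5), Pow(Add(-156, r), Rational(1, 2))) = Mul(Add(-3, -5), Pow(Add(-156, 1845), Rational(1, 2))) = Mul(-8, Pow(1689, Rational(1, 2)))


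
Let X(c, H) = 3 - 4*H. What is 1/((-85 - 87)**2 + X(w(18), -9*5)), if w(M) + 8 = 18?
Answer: 1/29767 ≈ 3.3594e-5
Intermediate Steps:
w(M) = 10 (w(M) = -8 + 18 = 10)
1/((-85 - 87)**2 + X(w(18), -9*5)) = 1/((-85 - 87)**2 + (3 - (-36)*5)) = 1/((-172)**2 + (3 - 4*(-45))) = 1/(29584 + (3 + 180)) = 1/(29584 + 183) = 1/29767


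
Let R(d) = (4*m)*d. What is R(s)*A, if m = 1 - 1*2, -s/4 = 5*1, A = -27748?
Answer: -2219840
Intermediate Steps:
s = -20 ≈ -20.000
m = -1 (m = 1 - 2 = -1)
R(d) = -4*d (R(d) = (4*(-1))*d = -4*d)
R(s)*A = -4*(-20)*(-27748) = 80*(-27748) = -2219840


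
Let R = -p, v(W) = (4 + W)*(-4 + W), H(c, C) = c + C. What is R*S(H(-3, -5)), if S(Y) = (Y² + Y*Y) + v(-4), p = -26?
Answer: 3328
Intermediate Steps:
H(c, C) = C + c
v(W) = (-4 + W)*(4 + W)
S(Y) = 2*Y² (S(Y) = (Y² + Y*Y) + (-16 + (-4)²) = (Y² + Y²) + (-16 + 16) = 2*Y² + 0 = 2*Y²)
R = 26 (R = -1*(-26) = 26)
R*S(H(-3, -5)) = 26*(2*(-5 - 3)²) = 26*(2*(-8)²) = 26*(2*64) = 26*128 = 3328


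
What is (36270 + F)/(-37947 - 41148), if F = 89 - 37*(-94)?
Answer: -13279/26365 ≈ -0.50366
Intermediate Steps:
F = 3567 (F = 89 + 3478 = 3567)
(36270 + F)/(-37947 - 41148) = (36270 + 3567)/(-37947 - 41148) = 39837/(-79095) = 39837*(-1/79095) = -13279/26365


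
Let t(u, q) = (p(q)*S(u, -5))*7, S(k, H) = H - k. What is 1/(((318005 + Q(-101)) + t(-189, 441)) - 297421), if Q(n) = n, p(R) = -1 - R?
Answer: -1/548813 ≈ -1.8221e-6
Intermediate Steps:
t(u, q) = 7*(-1 - q)*(-5 - u) (t(u, q) = ((-1 - q)*(-5 - u))*7 = 7*(-1 - q)*(-5 - u))
1/(((318005 + Q(-101)) + t(-189, 441)) - 297421) = 1/(((318005 - 101) + 7*(1 + 441)*(5 - 189)) - 297421) = 1/((317904 + 7*442*(-184)) - 297421) = 1/((317904 - 569296) - 297421) = 1/(-251392 - 297421) = 1/(-548813) = -1/548813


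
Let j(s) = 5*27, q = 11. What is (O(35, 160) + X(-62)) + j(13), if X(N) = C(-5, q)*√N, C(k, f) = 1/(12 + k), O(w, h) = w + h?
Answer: 330 + I*√62/7 ≈ 330.0 + 1.1249*I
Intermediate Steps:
O(w, h) = h + w
X(N) = √N/7 (X(N) = √N/(12 - 5) = √N/7)
j(s) = 135
(O(35, 160) + X(-62)) + j(13) = ((160 + 35) + √(-62)/7) + 135 = (195 + (I*√62)/7) + 135 = (195 + I*√62/7) + 135 = 330 + I*√62/7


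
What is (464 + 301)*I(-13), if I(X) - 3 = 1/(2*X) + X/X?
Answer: 78795/26 ≈ 3030.6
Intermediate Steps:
I(X) = 4 + 1/(2*X) (I(X) = 3 + (1/(2*X) + X/X) = 3 + (1/(2*X) + 1) = 3 + (1 + 1/(2*X)) = 4 + 1/(2*X))
(464 + 301)*I(-13) = (464 + 301)*(4 + (1/2)/(-13)) = 765*(4 + (1/2)*(-1/13)) = 765*(4 - 1/26) = 765*(103/26) = 78795/26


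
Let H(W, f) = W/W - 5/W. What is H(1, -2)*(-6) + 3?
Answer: 27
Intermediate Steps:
H(W, f) = 1 - 5/W
H(1, -2)*(-6) + 3 = ((-5 + 1)/1)*(-6) + 3 = (1*(-4))*(-6) + 3 = -4*(-6) + 3 = 24 + 3 = 27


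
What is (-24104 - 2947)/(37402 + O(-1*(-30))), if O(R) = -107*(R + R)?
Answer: -27051/30982 ≈ -0.87312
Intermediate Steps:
O(R) = -214*R
(-24104 - 2947)/(37402 + O(-1*(-30))) = (-24104 - 2947)/(37402 - (-214)*(-30)) = -27051/(37402 - 214*30) = -27051/(37402 - 6420) = -27051/30982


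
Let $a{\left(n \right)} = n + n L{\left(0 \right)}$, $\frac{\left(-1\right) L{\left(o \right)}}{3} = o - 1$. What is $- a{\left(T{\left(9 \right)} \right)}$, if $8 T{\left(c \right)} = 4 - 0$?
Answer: $-2$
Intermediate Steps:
$L{\left(o \right)} = 3 - 3 o$ ($L{\left(o \right)} = - 3 \left(o - 1\right) = - 3 \left(-1 + o\right) = 3 - 3 o$)
$T{\left(c \right)} = \frac{1}{2}$ ($T{\left(c \right)} = \frac{4 - 0}{8} = \frac{4 + 0}{8} = \frac{1}{8} \cdot 4 = \frac{1}{2}$)
$a{\left(n \right)} = 4 n$ ($a{\left(n \right)} = n + n \left(3 - 0\right) = n + n \left(3 + 0\right) = n + n 3 = n + 3 n = 4 n$)
$- a{\left(T{\left(9 \right)} \right)} = - \frac{4}{2} = \left(-1\right) 2 = -2$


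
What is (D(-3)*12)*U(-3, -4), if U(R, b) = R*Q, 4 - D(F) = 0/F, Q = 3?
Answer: -432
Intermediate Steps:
D(F) = 4 (D(F) = 4 - 0/F = 4 - 1*0 = 4 + 0 = 4)
U(R, b) = 3*R (U(R, b) = R*3 = 3*R)
(D(-3)*12)*U(-3, -4) = (4*12)*(3*(-3)) = 48*(-9) = -432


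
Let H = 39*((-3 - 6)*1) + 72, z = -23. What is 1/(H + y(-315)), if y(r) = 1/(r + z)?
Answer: -338/94303 ≈ -0.0035842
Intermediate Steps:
y(r) = 1/(-23 + r) (y(r) = 1/(r - 23) = 1/(-23 + r))
H = -279 (H = 39*(-9*1) + 72 = 39*(-9) + 72 = -351 + 72 = -279)
1/(H + y(-315)) = 1/(-279 + 1/(-23 - 315)) = 1/(-279 + 1/(-338)) = 1/(-279 - 1/338) = 1/(-94303/338) = -338/94303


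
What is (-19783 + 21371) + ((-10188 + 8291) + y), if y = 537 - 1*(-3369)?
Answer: 3597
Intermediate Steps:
y = 3906 (y = 537 + 3369 = 3906)
(-19783 + 21371) + ((-10188 + 8291) + y) = (-19783 + 21371) + ((-10188 + 8291) + 3906) = 1588 + (-1897 + 3906) = 1588 + 2009 = 3597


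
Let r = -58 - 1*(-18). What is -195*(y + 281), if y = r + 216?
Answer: -89115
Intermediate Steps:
r = -40 (r = -58 + 18 = -40)
y = 176 (y = -40 + 216 = 176)
-195*(y + 281) = -195*(176 + 281) = -195*457 = -89115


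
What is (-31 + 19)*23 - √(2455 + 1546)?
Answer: -276 - √4001 ≈ -339.25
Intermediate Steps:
(-31 + 19)*23 - √(2455 + 1546) = -12*23 - √4001 = -276 - √4001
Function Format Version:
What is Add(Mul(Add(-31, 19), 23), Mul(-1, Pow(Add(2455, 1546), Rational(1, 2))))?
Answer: Add(-276, Mul(-1, Pow(4001, Rational(1, 2)))) ≈ -339.25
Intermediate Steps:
Add(Mul(Add(-31, 19), 23), Mul(-1, Pow(Add(2455, 1546), Rational(1, 2)))) = Add(Mul(-12, 23), Mul(-1, Pow(4001, Rational(1, 2)))) = Add(-276, Mul(-1, Pow(4001, Rational(1, 2))))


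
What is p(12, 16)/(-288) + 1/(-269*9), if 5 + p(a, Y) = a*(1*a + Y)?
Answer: -89071/77472 ≈ -1.1497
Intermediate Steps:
p(a, Y) = -5 + a*(Y + a) (p(a, Y) = -5 + a*(1*a + Y) = -5 + a*(a + Y) = -5 + a*(Y + a))
p(12, 16)/(-288) + 1/(-269*9) = (-5 + 12² + 16*12)/(-288) + 1/(-269*9) = (-5 + 144 + 192)*(-1/288) - 1/269*⅑ = 331*(-1/288) - 1/2421 = -331/288 - 1/2421 = -89071/77472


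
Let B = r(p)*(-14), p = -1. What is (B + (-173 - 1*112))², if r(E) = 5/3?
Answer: 855625/9 ≈ 95070.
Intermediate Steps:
r(E) = 5/3 (r(E) = 5*(⅓) = 5/3)
B = -70/3 (B = (5/3)*(-14) = -70/3 ≈ -23.333)
(B + (-173 - 1*112))² = (-70/3 + (-173 - 1*112))² = (-70/3 + (-173 - 112))² = (-70/3 - 285)² = (-925/3)² = 855625/9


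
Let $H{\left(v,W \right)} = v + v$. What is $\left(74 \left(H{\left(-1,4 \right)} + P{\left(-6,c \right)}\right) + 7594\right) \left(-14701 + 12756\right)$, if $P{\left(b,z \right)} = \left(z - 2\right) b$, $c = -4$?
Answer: $-19663950$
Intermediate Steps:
$H{\left(v,W \right)} = 2 v$
$P{\left(b,z \right)} = b \left(-2 + z\right)$ ($P{\left(b,z \right)} = \left(-2 + z\right) b = b \left(-2 + z\right)$)
$\left(74 \left(H{\left(-1,4 \right)} + P{\left(-6,c \right)}\right) + 7594\right) \left(-14701 + 12756\right) = \left(74 \left(2 \left(-1\right) - 6 \left(-2 - 4\right)\right) + 7594\right) \left(-14701 + 12756\right) = \left(74 \left(-2 - -36\right) + 7594\right) \left(-1945\right) = \left(74 \left(-2 + 36\right) + 7594\right) \left(-1945\right) = \left(74 \cdot 34 + 7594\right) \left(-1945\right) = \left(2516 + 7594\right) \left(-1945\right) = 10110 \left(-1945\right) = -19663950$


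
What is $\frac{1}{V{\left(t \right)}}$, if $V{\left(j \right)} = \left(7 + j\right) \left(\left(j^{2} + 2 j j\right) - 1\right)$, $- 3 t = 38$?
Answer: $- \frac{9}{24497} \approx -0.00036739$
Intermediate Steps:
$t = - \frac{38}{3}$ ($t = \left(- \frac{1}{3}\right) 38 = - \frac{38}{3} \approx -12.667$)
$V{\left(j \right)} = \left(-1 + 3 j^{2}\right) \left(7 + j\right)$ ($V{\left(j \right)} = \left(7 + j\right) \left(\left(j^{2} + 2 j^{2}\right) - 1\right) = \left(7 + j\right) \left(3 j^{2} - 1\right) = \left(7 + j\right) \left(-1 + 3 j^{2}\right) = \left(-1 + 3 j^{2}\right) \left(7 + j\right)$)
$\frac{1}{V{\left(t \right)}} = \frac{1}{-7 - - \frac{38}{3} + 3 \left(- \frac{38}{3}\right)^{3} + 21 \left(- \frac{38}{3}\right)^{2}} = \frac{1}{-7 + \frac{38}{3} + 3 \left(- \frac{54872}{27}\right) + 21 \cdot \frac{1444}{9}} = \frac{1}{-7 + \frac{38}{3} - \frac{54872}{9} + \frac{10108}{3}} = \frac{1}{- \frac{24497}{9}} = - \frac{9}{24497}$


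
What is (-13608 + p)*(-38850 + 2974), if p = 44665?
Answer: -1114200932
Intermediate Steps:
(-13608 + p)*(-38850 + 2974) = (-13608 + 44665)*(-38850 + 2974) = 31057*(-35876) = -1114200932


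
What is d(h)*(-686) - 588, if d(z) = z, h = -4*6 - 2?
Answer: 17248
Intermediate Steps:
h = -26 (h = -24 - 2 = -26)
d(h)*(-686) - 588 = -26*(-686) - 588 = 17836 - 588 = 17248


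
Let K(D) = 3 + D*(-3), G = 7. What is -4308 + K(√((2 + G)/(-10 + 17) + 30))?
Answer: -4305 - 3*√1533/7 ≈ -4321.8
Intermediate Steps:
K(D) = 3 - 3*D
-4308 + K(√((2 + G)/(-10 + 17) + 30)) = -4308 + (3 - 3*√((2 + 7)/(-10 + 17) + 30)) = -4308 + (3 - 3*√(9/7 + 30)) = -4308 + (3 - 3*√1533/7) = -4305 - 3*√1533/7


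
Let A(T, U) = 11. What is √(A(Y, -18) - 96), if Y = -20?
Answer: I*√85 ≈ 9.2195*I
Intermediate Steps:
√(A(Y, -18) - 96) = √(11 - 96) = √(-85) = I*√85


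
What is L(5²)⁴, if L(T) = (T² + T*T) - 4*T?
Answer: 1749006250000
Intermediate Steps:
L(T) = -4*T + 2*T² (L(T) = (T² + T²) - 4*T = 2*T² - 4*T = -4*T + 2*T²)
L(5²)⁴ = (2*5²*(-2 + 5²))⁴ = (2*25*(-2 + 25))⁴ = (2*25*23)⁴ = 1150⁴ = 1749006250000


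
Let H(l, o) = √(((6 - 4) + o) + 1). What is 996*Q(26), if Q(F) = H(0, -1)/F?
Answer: 498*√2/13 ≈ 54.175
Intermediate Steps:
H(l, o) = √(3 + o) (H(l, o) = √((2 + o) + 1) = √(3 + o))
Q(F) = √2/F (Q(F) = √(3 - 1)/F = √2/F)
996*Q(26) = 996*(√2/26) = 498*√2/13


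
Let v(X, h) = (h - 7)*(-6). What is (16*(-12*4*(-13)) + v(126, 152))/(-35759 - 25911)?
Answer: -651/4405 ≈ -0.14779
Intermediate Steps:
v(X, h) = 42 - 6*h (v(X, h) = (-7 + h)*(-6) = 42 - 6*h)
(16*(-12*4*(-13)) + v(126, 152))/(-35759 - 25911) = (16*(-12*4*(-13)) + (42 - 6*152))/(-35759 - 25911) = (16*(-48*(-13)) + (42 - 912))/(-61670) = (16*624 - 870)*(-1/61670) = (9984 - 870)*(-1/61670) = 9114*(-1/61670) = -651/4405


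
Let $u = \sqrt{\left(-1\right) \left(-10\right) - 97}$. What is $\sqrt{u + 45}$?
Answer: $\sqrt{45 + i \sqrt{87}} \approx 6.7438 + 0.69156 i$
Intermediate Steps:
$u = i \sqrt{87}$ ($u = \sqrt{10 - 97} = \sqrt{-87} = i \sqrt{87} \approx 9.3274 i$)
$\sqrt{u + 45} = \sqrt{i \sqrt{87} + 45} = \sqrt{45 + i \sqrt{87}}$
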